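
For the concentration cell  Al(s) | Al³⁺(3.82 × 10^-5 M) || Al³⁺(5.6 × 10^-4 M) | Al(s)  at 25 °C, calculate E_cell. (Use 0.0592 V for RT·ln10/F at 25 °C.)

0.023 V

Both half-cells are Al³⁺/Al, so E°_cell = 0. The concentrated side is the cathode; the cell reaction moves Al³⁺ from high to low concentration with n = 3.
Q = [Al³⁺]_dilute/[Al³⁺]_conc = 3.82 × 10^-5/5.6 × 10^-4 = 0.0682.
E = 0 − (0.0592/3) log Q = −(0.0592/3)(-1.166) = 0.0230 V.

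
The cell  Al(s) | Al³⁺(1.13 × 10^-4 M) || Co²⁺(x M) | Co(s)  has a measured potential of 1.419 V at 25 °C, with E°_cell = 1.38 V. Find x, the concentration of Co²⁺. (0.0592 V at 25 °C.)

0.049 M

From the Nernst equation, log Q = n(E° − E)/0.0592 = 6(1.38 − 1.419)/0.0592 = -3.953, so Q = 1.12 × 10^-4.
With Q = [Al³⁺]^2/[Co²⁺]^3 and the known concentrations, [Co²⁺]^3 in the denominator gives [Co²⁺] = 0.049 M.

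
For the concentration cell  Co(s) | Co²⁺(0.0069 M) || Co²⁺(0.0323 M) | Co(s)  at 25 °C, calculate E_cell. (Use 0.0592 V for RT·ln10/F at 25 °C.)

Both half-cells are Co²⁺/Co, so E°_cell = 0. The concentrated side is the cathode; the cell reaction moves Co²⁺ from high to low concentration with n = 2.
Q = [Co²⁺]_dilute/[Co²⁺]_conc = 0.0069/0.0323 = 0.214.
E = 0 − (0.0592/2) log Q = −(0.0592/2)(-0.670) = 0.0198 V.

0.020 V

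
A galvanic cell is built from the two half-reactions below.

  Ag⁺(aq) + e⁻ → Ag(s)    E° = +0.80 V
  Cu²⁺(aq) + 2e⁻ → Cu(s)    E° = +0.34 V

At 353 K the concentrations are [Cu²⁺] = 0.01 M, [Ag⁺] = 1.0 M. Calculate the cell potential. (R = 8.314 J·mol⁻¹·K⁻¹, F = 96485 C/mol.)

The Ag⁺/Ag couple has the higher reduction potential and acts as the cathode, so E°_cell = +0.80 − (+0.34) = 0.46 V.
Balancing electrons gives n = 2; the reaction quotient is Q = [Cu²⁺]/[Ag⁺]^2 = 0.0100.
E = E° − (RT/nF) ln Q = 0.46 − (8.314×353)/(2×96485) × (-4.605) = 0.460 + 0.070 = 0.530 V.

0.530 V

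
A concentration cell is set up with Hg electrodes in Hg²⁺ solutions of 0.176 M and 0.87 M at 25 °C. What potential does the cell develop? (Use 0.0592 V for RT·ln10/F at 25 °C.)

Both half-cells are Hg²⁺/Hg, so E°_cell = 0. The concentrated side is the cathode; the cell reaction moves Hg²⁺ from high to low concentration with n = 2.
Q = [Hg²⁺]_dilute/[Hg²⁺]_conc = 0.176/0.87 = 0.202.
E = 0 − (0.0592/2) log Q = −(0.0592/2)(-0.694) = 0.0205 V.

0.021 V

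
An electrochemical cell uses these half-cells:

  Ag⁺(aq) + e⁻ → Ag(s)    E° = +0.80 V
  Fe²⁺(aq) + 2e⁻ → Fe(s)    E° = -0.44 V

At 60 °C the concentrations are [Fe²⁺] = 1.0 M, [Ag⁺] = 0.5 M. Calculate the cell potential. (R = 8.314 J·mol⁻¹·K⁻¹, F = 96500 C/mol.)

The Ag⁺/Ag couple has the higher reduction potential and acts as the cathode, so E°_cell = +0.80 − (-0.44) = 1.24 V.
Balancing electrons gives n = 2; the reaction quotient is Q = [Fe²⁺]/[Ag⁺]^2 = 4.00.
E = E° − (RT/nF) ln Q = 1.24 − (8.314×333)/(2×96500) × (1.386) = 1.240 − 0.020 = 1.220 V.

1.22 V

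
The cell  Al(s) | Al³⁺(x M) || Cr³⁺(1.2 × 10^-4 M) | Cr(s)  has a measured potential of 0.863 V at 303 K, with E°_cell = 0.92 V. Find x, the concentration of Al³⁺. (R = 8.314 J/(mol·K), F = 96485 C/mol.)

0.084 M

From the Nernst equation, ln Q = nF(E° − E)/RT = 3×96485×(0.92 − 0.863)/(8.314×303) = 6.549, so Q = 699.
With Q = [Al³⁺]/[Cr³⁺] and the known concentrations, [Al³⁺] in the numerator gives [Al³⁺] = 0.084 M.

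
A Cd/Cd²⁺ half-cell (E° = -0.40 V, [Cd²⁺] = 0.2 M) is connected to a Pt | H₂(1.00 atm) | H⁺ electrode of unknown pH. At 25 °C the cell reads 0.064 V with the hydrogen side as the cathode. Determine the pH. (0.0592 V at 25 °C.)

pH = 6.03

E°_cell = 0.40 V and n = 2.
log Q = n(E° − E)/0.0592 = 2×(0.40 − 0.064)/0.0592 = 11.351.
With Q = [Cd²⁺]·P(H₂) / [H⁺]^2, solving for [H⁺] gives log[H⁺] = -6.025, so pH = 6.03.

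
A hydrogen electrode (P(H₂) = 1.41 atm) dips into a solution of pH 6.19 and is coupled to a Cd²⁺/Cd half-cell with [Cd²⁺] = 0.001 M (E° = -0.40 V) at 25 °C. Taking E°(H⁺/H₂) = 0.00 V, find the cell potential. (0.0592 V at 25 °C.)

The hydrogen couple is the cathode, so E°_cell = 0.40 V; n = 2.
[H⁺] = 10^(−6.19) = 6.5 × 10^-7 M, and Q = [Cd²⁺]·P(H₂) / [H⁺]^2 = 3.38 × 10^9.
E = E° − (0.0592/2) log Q = 0.40 − (0.0592/2)(9.529) = 0.118 V.

0.12 V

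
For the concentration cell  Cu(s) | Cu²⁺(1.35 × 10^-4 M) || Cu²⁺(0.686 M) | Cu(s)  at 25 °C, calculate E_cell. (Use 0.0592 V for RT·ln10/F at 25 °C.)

Both half-cells are Cu²⁺/Cu, so E°_cell = 0. The concentrated side is the cathode; the cell reaction moves Cu²⁺ from high to low concentration with n = 2.
Q = [Cu²⁺]_dilute/[Cu²⁺]_conc = 1.35 × 10^-4/0.686 = 1.97 × 10^-4.
E = 0 − (0.0592/2) log Q = −(0.0592/2)(-3.706) = 0.1097 V.

0.11 V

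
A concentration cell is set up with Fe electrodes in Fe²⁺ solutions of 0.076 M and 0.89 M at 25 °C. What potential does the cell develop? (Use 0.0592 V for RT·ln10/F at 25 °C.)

Both half-cells are Fe²⁺/Fe, so E°_cell = 0. The concentrated side is the cathode; the cell reaction moves Fe²⁺ from high to low concentration with n = 2.
Q = [Fe²⁺]_dilute/[Fe²⁺]_conc = 0.076/0.89 = 0.0854.
E = 0 − (0.0592/2) log Q = −(0.0592/2)(-1.069) = 0.0316 V.

0.032 V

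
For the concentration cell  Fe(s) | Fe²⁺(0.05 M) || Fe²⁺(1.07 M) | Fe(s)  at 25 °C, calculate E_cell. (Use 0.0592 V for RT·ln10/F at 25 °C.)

Both half-cells are Fe²⁺/Fe, so E°_cell = 0. The concentrated side is the cathode; the cell reaction moves Fe²⁺ from high to low concentration with n = 2.
Q = [Fe²⁺]_dilute/[Fe²⁺]_conc = 0.05/1.07 = 0.0467.
E = 0 − (0.0592/2) log Q = −(0.0592/2)(-1.330) = 0.0394 V.

0.039 V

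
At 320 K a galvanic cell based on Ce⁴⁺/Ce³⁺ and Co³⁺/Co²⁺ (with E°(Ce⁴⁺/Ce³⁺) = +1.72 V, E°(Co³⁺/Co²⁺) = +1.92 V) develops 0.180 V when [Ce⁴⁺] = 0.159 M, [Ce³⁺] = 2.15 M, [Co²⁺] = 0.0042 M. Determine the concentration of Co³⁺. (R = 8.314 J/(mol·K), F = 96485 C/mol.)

1.5 × 10^-4 M

From the Nernst equation, ln Q = nF(E° − E)/RT = 1×96485×(0.20 − 0.180)/(8.314×320) = 0.725, so Q = 2.07.
With Q = [Ce⁴⁺]·[Co²⁺]/([Ce³⁺]·[Co³⁺]) and the known concentrations, [Co³⁺] in the denominator gives [Co³⁺] = 1.5 × 10^-4 M.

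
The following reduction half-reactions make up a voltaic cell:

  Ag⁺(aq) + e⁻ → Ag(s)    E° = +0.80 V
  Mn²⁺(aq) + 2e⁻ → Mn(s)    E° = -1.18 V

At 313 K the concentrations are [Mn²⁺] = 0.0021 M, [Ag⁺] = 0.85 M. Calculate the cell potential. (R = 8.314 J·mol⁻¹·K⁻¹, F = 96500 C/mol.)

The Ag⁺/Ag couple has the higher reduction potential and acts as the cathode, so E°_cell = +0.80 − (-1.18) = 1.98 V.
Balancing electrons gives n = 2; the reaction quotient is Q = [Mn²⁺]/[Ag⁺]^2 = 0.00291.
E = E° − (RT/nF) ln Q = 1.98 − (8.314×313)/(2×96500) × (-5.841) = 1.980 + 0.079 = 2.059 V.

2.06 V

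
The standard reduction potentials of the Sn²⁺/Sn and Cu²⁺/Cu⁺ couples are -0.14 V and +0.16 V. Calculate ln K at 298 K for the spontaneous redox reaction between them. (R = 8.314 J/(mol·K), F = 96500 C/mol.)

ln K = 23.4

E°_cell = +0.16 − (-0.14) = 0.30 V, with n = 2 electrons transferred.
At equilibrium E = 0, so the Nernst equation gives ln K = nFE°/RT = (2)(96500)(0.30)/((8.314)(298)) = 23.37.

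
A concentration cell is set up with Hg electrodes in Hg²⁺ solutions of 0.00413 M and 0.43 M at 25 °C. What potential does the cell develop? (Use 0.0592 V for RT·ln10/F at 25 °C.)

Both half-cells are Hg²⁺/Hg, so E°_cell = 0. The concentrated side is the cathode; the cell reaction moves Hg²⁺ from high to low concentration with n = 2.
Q = [Hg²⁺]_dilute/[Hg²⁺]_conc = 0.00413/0.43 = 0.00960.
E = 0 − (0.0592/2) log Q = −(0.0592/2)(-2.018) = 0.0597 V.

0.060 V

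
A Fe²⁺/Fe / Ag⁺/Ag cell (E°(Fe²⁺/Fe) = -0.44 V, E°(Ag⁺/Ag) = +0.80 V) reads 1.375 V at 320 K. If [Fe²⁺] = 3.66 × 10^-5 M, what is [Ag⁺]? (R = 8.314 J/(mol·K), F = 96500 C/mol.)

From the Nernst equation, ln Q = nF(E° − E)/RT = 2×96500×(1.24 − 1.375)/(8.314×320) = -9.793, so Q = 5.58 × 10^-5.
With Q = [Fe²⁺]/[Ag⁺]^2 and the known concentrations, [Ag⁺]^2 in the denominator gives [Ag⁺] = 0.81 M.

0.81 M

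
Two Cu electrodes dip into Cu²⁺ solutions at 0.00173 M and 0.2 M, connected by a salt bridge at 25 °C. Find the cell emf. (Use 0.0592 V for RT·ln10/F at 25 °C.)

0.061 V

Both half-cells are Cu²⁺/Cu, so E°_cell = 0. The concentrated side is the cathode; the cell reaction moves Cu²⁺ from high to low concentration with n = 2.
Q = [Cu²⁺]_dilute/[Cu²⁺]_conc = 0.00173/0.2 = 0.00865.
E = 0 − (0.0592/2) log Q = −(0.0592/2)(-2.063) = 0.0611 V.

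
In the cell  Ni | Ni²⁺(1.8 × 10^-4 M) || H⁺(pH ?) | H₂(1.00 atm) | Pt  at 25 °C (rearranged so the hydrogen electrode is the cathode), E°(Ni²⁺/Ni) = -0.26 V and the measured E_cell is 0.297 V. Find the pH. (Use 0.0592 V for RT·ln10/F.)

E°_cell = 0.26 V and n = 2.
log Q = n(E° − E)/0.0592 = 2×(0.26 − 0.297)/0.0592 = -1.250.
With Q = [Ni²⁺]·P(H₂) / [H⁺]^2, solving for [H⁺] gives log[H⁺] = -1.247, so pH = 1.25.

pH = 1.25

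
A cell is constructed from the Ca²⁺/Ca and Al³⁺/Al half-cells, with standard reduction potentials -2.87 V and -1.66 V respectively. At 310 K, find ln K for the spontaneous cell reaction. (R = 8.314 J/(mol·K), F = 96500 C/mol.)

E°_cell = -1.66 − (-2.87) = 1.21 V, with n = 6 electrons transferred.
At equilibrium E = 0, so the Nernst equation gives ln K = nFE°/RT = (6)(96500)(1.21)/((8.314)(310)) = 271.83.

ln K = 271.8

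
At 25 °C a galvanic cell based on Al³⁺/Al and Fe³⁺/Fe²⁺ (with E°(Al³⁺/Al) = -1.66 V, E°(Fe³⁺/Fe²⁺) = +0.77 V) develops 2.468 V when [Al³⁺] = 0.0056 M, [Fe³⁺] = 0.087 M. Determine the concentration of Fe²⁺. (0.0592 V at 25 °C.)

From the Nernst equation, log Q = n(E° − E)/0.0592 = 3(2.43 − 2.468)/0.0592 = -1.926, so Q = 0.0119.
With Q = [Al³⁺]·[Fe²⁺]^3/[Fe³⁺]^3 and the known concentrations, [Fe²⁺]^3 in the numerator gives [Fe²⁺] = 0.11 M.

0.11 M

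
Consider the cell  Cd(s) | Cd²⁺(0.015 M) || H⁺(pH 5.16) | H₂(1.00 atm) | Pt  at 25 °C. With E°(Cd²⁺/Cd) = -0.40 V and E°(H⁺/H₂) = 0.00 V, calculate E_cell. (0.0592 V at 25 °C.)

0.15 V

The hydrogen couple is the cathode, so E°_cell = 0.40 V; n = 2.
[H⁺] = 10^(−5.16) = 6.9 × 10^-6 M, and Q = [Cd²⁺]·P(H₂) / [H⁺]^2 = 3.13 × 10^8.
E = E° − (0.0592/2) log Q = 0.40 − (0.0592/2)(8.496) = 0.149 V.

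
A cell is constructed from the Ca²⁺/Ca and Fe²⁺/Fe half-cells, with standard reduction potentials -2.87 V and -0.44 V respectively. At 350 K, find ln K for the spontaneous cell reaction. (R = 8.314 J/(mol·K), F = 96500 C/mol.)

ln K = 161.2

E°_cell = -0.44 − (-2.87) = 2.43 V, with n = 2 electrons transferred.
At equilibrium E = 0, so the Nernst equation gives ln K = nFE°/RT = (2)(96500)(2.43)/((8.314)(350)) = 161.17.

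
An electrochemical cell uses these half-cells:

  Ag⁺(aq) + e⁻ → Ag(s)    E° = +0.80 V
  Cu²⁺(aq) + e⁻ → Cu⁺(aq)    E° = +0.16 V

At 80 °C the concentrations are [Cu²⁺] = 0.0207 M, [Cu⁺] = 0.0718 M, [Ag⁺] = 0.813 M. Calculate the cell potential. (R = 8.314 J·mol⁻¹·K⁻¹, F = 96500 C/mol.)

The Ag⁺/Ag couple has the higher reduction potential and acts as the cathode, so E°_cell = +0.80 − (+0.16) = 0.64 V.
Balancing electrons gives n = 1; the reaction quotient is Q = [Cu²⁺]/([Cu⁺]·[Ag⁺]) = 0.355.
E = E° − (RT/nF) ln Q = 0.64 − (8.314×353)/(1×96500) × (-1.037) = 0.640 + 0.032 = 0.672 V.

0.672 V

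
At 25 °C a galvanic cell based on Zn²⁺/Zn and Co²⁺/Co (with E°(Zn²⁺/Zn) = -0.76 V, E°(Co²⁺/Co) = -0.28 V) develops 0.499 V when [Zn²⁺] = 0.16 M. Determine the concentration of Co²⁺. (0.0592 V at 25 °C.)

0.7 M

From the Nernst equation, log Q = n(E° − E)/0.0592 = 2(0.48 − 0.499)/0.0592 = -0.642, so Q = 0.228.
With Q = [Zn²⁺]/[Co²⁺] and the known concentrations, [Co²⁺] in the denominator gives [Co²⁺] = 0.7 M.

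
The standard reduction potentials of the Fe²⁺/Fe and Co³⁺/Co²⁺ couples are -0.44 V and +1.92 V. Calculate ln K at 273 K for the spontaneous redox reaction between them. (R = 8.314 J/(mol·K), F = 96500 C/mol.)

E°_cell = +1.92 − (-0.44) = 2.36 V, with n = 2 electrons transferred.
At equilibrium E = 0, so the Nernst equation gives ln K = nFE°/RT = (2)(96500)(2.36)/((8.314)(273)) = 200.68.

ln K = 200.7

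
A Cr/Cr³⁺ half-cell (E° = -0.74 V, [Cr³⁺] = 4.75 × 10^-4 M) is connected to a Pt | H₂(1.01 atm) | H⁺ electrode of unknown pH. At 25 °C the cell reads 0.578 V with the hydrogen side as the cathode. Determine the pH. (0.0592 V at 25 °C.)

pH = 3.84

E°_cell = 0.74 V and n = 6.
log Q = n(E° − E)/0.0592 = 6×(0.74 − 0.578)/0.0592 = 16.419.
With Q = [Cr³⁺]^2·P(H₂)^3 / [H⁺]^6, solving for [H⁺] gives log[H⁺] = -3.842, so pH = 3.84.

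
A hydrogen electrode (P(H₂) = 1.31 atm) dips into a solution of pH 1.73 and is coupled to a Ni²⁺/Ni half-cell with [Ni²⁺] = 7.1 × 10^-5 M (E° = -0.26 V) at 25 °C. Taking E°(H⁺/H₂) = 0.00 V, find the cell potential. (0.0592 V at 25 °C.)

The hydrogen couple is the cathode, so E°_cell = 0.26 V; n = 2.
[H⁺] = 10^(−1.73) = 0.019 M, and Q = [Ni²⁺]·P(H₂) / [H⁺]^2 = 0.268.
E = E° − (0.0592/2) log Q = 0.26 − (0.0592/2)(-0.571) = 0.277 V.

0.28 V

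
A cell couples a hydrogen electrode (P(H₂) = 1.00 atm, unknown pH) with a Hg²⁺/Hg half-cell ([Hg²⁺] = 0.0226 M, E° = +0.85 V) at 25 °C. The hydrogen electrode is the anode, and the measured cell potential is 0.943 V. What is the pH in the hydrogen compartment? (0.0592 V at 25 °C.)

pH = 2.39

E°_cell = 0.85 V and n = 2.
log Q = n(E° − E)/0.0592 = 2×(0.85 − 0.943)/0.0592 = -3.142.
With Q = [H⁺]^2 / ([Hg²⁺]·P(H₂)), solving for [H⁺] gives log[H⁺] = -2.394, so pH = 2.39.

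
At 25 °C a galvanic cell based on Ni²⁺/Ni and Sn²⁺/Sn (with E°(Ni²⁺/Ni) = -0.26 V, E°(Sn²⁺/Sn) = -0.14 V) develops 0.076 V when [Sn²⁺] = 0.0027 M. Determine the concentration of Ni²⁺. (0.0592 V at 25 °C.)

From the Nernst equation, log Q = n(E° − E)/0.0592 = 2(0.12 − 0.076)/0.0592 = 1.486, so Q = 30.7.
With Q = [Ni²⁺]/[Sn²⁺] and the known concentrations, [Ni²⁺] in the numerator gives [Ni²⁺] = 0.083 M.

0.083 M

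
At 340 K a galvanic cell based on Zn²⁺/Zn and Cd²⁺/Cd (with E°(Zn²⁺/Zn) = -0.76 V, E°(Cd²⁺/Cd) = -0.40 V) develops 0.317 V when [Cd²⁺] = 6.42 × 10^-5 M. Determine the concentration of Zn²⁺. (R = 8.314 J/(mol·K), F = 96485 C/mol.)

0.0012 M

From the Nernst equation, ln Q = nF(E° − E)/RT = 2×96485×(0.36 − 0.317)/(8.314×340) = 2.935, so Q = 18.8.
With Q = [Zn²⁺]/[Cd²⁺] and the known concentrations, [Zn²⁺] in the numerator gives [Zn²⁺] = 0.0012 M.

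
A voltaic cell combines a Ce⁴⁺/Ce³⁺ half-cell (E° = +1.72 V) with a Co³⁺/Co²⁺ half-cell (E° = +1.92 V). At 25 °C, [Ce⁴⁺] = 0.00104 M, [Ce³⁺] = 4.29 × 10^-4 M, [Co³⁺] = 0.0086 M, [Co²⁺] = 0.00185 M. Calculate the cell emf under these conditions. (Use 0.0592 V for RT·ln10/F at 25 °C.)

The Co³⁺/Co²⁺ couple has the higher reduction potential and acts as the cathode, so E°_cell = +1.92 − (+1.72) = 0.20 V.
Balancing electrons gives n = 1; the reaction quotient is Q = [Ce⁴⁺]·[Co²⁺]/([Ce³⁺]·[Co³⁺]) = 0.521.
At 25 °C, E = E° − (0.0592/n) log Q = 0.20 − (0.0592/1)(-0.283) = 0.200 + 0.017 = 0.217 V.

0.217 V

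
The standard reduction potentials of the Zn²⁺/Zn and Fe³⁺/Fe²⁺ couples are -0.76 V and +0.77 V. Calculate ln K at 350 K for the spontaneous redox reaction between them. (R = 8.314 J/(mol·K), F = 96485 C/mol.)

E°_cell = +0.77 − (-0.76) = 1.53 V, with n = 2 electrons transferred.
At equilibrium E = 0, so the Nernst equation gives ln K = nFE°/RT = (2)(96485)(1.53)/((8.314)(350)) = 101.46.

ln K = 101.5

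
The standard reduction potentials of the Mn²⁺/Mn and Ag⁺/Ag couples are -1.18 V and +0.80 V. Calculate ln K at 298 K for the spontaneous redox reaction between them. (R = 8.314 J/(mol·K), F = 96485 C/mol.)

E°_cell = +0.80 − (-1.18) = 1.98 V, with n = 2 electrons transferred.
At equilibrium E = 0, so the Nernst equation gives ln K = nFE°/RT = (2)(96485)(1.98)/((8.314)(298)) = 154.22.

ln K = 154.2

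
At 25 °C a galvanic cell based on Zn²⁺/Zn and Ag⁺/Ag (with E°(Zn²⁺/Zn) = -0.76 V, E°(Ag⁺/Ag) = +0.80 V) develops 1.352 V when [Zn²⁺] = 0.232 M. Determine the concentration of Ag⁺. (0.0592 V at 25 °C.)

From the Nernst equation, log Q = n(E° − E)/0.0592 = 2(1.56 − 1.352)/0.0592 = 7.027, so Q = 1.06 × 10^7.
With Q = [Zn²⁺]/[Ag⁺]^2 and the known concentrations, [Ag⁺]^2 in the denominator gives [Ag⁺] = 1.5 × 10^-4 M.

1.5 × 10^-4 M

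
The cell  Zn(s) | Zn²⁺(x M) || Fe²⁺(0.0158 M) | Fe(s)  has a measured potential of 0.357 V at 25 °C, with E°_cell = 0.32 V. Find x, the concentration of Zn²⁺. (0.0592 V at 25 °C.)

8.9 × 10^-4 M

From the Nernst equation, log Q = n(E° − E)/0.0592 = 2(0.32 − 0.357)/0.0592 = -1.250, so Q = 0.0562.
With Q = [Zn²⁺]/[Fe²⁺] and the known concentrations, [Zn²⁺] in the numerator gives [Zn²⁺] = 8.9 × 10^-4 M.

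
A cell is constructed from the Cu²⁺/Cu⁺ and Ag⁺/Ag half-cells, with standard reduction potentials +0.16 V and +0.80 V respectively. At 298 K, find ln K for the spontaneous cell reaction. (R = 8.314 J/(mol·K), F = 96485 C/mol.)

E°_cell = +0.80 − (+0.16) = 0.64 V, with n = 1 electron transferred.
At equilibrium E = 0, so the Nernst equation gives ln K = nFE°/RT = (1)(96485)(0.64)/((8.314)(298)) = 24.92.

ln K = 24.9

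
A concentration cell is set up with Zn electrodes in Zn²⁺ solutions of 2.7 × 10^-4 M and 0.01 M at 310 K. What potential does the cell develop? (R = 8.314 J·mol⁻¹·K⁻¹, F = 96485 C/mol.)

0.048 V

Both half-cells are Zn²⁺/Zn, so E°_cell = 0. The concentrated side is the cathode; the cell reaction moves Zn²⁺ from high to low concentration with n = 2.
Q = [Zn²⁺]_dilute/[Zn²⁺]_conc = 2.7 × 10^-4/0.01 = 0.0270.
E = 0 − (RT/nF) ln Q = −((8.314×310)/(2×96485))(-3.612) = 0.0482 V.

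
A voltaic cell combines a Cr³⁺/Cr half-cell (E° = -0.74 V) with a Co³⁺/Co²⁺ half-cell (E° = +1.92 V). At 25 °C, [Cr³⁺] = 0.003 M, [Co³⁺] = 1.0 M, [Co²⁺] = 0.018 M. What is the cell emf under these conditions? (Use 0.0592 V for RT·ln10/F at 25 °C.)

The Co³⁺/Co²⁺ couple has the higher reduction potential and acts as the cathode, so E°_cell = +1.92 − (-0.74) = 2.66 V.
Balancing electrons gives n = 3; the reaction quotient is Q = [Cr³⁺]·[Co²⁺]^3/[Co³⁺]^3 = 1.75 × 10^-8.
At 25 °C, E = E° − (0.0592/n) log Q = 2.66 − (0.0592/3)(-7.757) = 2.660 + 0.153 = 2.813 V.

2.81 V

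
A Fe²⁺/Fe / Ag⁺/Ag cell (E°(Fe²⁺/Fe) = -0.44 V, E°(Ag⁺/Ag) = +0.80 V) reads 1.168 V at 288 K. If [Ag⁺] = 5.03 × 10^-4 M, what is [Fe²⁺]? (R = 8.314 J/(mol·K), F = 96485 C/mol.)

8.4 × 10^-5 M

From the Nernst equation, ln Q = nF(E° − E)/RT = 2×96485×(1.24 − 1.168)/(8.314×288) = 5.803, so Q = 331.
With Q = [Fe²⁺]/[Ag⁺]^2 and the known concentrations, [Fe²⁺] in the numerator gives [Fe²⁺] = 8.4 × 10^-5 M.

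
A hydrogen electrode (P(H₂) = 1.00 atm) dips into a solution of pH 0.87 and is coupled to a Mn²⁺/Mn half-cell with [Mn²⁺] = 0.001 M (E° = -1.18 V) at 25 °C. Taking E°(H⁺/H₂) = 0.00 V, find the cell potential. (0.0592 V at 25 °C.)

1.22 V

The hydrogen couple is the cathode, so E°_cell = 1.18 V; n = 2.
[H⁺] = 10^(−0.87) = 0.13 M, and Q = [Mn²⁺]·P(H₂) / [H⁺]^2 = 0.0550.
E = E° − (0.0592/2) log Q = 1.18 − (0.0592/2)(-1.260) = 1.217 V.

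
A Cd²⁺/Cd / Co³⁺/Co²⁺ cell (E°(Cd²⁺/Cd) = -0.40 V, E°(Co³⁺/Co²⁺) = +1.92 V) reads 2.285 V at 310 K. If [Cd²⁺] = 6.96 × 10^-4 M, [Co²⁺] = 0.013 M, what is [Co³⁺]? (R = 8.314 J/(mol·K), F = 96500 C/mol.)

From the Nernst equation, ln Q = nF(E° − E)/RT = 2×96500×(2.32 − 2.285)/(8.314×310) = 2.621, so Q = 13.7.
With Q = [Cd²⁺]·[Co²⁺]^2/[Co³⁺]^2 and the known concentrations, [Co³⁺]^2 in the denominator gives [Co³⁺] = 9.2 × 10^-5 M.

9.2 × 10^-5 M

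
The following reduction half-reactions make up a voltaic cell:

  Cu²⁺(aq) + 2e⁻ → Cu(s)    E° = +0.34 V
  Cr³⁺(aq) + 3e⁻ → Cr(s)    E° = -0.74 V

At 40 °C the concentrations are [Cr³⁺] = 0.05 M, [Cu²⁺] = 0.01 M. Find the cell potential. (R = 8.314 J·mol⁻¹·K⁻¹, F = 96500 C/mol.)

1.04 V

The Cu²⁺/Cu couple has the higher reduction potential and acts as the cathode, so E°_cell = +0.34 − (-0.74) = 1.08 V.
Balancing electrons gives n = 6; the reaction quotient is Q = [Cr³⁺]^2/[Cu²⁺]^3 = 2500.
E = E° − (RT/nF) ln Q = 1.08 − (8.314×313)/(6×96500) × (7.824) = 1.080 − 0.035 = 1.045 V.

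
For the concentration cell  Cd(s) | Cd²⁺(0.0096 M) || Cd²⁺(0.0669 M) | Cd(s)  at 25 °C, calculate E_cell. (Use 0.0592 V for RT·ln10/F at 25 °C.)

Both half-cells are Cd²⁺/Cd, so E°_cell = 0. The concentrated side is the cathode; the cell reaction moves Cd²⁺ from high to low concentration with n = 2.
Q = [Cd²⁺]_dilute/[Cd²⁺]_conc = 0.0096/0.0669 = 0.143.
E = 0 − (0.0592/2) log Q = −(0.0592/2)(-0.843) = 0.0250 V.

0.025 V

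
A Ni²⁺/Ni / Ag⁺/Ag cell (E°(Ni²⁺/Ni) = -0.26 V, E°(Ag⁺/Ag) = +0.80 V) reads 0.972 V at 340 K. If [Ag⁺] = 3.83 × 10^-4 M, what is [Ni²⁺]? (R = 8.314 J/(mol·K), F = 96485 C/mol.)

6 × 10^-5 M

From the Nernst equation, ln Q = nF(E° − E)/RT = 2×96485×(1.06 − 0.972)/(8.314×340) = 6.007, so Q = 406.
With Q = [Ni²⁺]/[Ag⁺]^2 and the known concentrations, [Ni²⁺] in the numerator gives [Ni²⁺] = 6 × 10^-5 M.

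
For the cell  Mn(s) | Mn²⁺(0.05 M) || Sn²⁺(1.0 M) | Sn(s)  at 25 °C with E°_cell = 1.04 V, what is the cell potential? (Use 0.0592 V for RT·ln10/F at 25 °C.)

Balancing electrons gives n = 2; the reaction quotient is Q = [Mn²⁺]/[Sn²⁺] = 0.0500.
At 25 °C, E = E° − (0.0592/n) log Q = 1.04 − (0.0592/2)(-1.301) = 1.040 + 0.039 = 1.079 V.

1.08 V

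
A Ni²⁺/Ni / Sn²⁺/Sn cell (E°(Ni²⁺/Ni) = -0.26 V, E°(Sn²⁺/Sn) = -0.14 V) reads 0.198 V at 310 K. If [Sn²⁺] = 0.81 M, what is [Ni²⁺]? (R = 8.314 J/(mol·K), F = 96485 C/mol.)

From the Nernst equation, ln Q = nF(E° − E)/RT = 2×96485×(0.12 − 0.198)/(8.314×310) = -5.840, so Q = 0.00291.
With Q = [Ni²⁺]/[Sn²⁺] and the known concentrations, [Ni²⁺] in the numerator gives [Ni²⁺] = 0.0024 M.

0.0024 M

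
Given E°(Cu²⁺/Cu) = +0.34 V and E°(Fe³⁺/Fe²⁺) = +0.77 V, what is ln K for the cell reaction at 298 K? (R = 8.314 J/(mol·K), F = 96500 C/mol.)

E°_cell = +0.77 − (+0.34) = 0.43 V, with n = 2 electrons transferred.
At equilibrium E = 0, so the Nernst equation gives ln K = nFE°/RT = (2)(96500)(0.43)/((8.314)(298)) = 33.50.

ln K = 33.5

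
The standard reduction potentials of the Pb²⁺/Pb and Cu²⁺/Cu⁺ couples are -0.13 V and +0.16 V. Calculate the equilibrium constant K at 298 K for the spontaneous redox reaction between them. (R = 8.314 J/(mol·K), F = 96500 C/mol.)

E°_cell = +0.16 − (-0.13) = 0.29 V, with n = 2 electrons transferred.
At equilibrium E = 0, so the Nernst equation gives ln K = nFE°/RT = (2)(96500)(0.29)/((8.314)(298)) = 22.59.
K = e^22.59 = 6.5 × 10^9.

6.5 × 10^9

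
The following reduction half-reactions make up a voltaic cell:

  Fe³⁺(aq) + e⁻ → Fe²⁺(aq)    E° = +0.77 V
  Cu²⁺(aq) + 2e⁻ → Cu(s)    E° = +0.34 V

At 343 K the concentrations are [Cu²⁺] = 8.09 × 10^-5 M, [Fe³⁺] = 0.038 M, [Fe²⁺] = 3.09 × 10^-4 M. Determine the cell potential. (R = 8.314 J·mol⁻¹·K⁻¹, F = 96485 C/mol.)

The Fe³⁺/Fe²⁺ couple has the higher reduction potential and acts as the cathode, so E°_cell = +0.77 − (+0.34) = 0.43 V.
Balancing electrons gives n = 2; the reaction quotient is Q = [Cu²⁺]·[Fe²⁺]^2/[Fe³⁺]^2 = 5.35 × 10^-9.
E = E° − (RT/nF) ln Q = 0.43 − (8.314×343)/(2×96485) × (-19.046) = 0.430 + 0.281 = 0.711 V.

0.711 V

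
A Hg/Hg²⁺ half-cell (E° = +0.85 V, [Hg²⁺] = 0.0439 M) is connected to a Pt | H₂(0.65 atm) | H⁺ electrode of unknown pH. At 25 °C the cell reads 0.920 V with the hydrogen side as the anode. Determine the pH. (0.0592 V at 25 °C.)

E°_cell = 0.85 V and n = 2.
log Q = n(E° − E)/0.0592 = 2×(0.85 − 0.920)/0.0592 = -2.365.
With Q = [H⁺]^2 / ([Hg²⁺]·P(H₂)), solving for [H⁺] gives log[H⁺] = -1.955, so pH = 1.95.

pH = 1.95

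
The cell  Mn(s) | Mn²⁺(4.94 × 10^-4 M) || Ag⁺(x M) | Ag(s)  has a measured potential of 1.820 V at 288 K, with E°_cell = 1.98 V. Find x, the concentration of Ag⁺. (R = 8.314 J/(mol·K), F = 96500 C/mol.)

From the Nernst equation, ln Q = nF(E° − E)/RT = 2×96500×(1.98 − 1.820)/(8.314×288) = 12.897, so Q = 3.99 × 10^5.
With Q = [Mn²⁺]/[Ag⁺]^2 and the known concentrations, [Ag⁺]^2 in the denominator gives [Ag⁺] = 3.5 × 10^-5 M.

3.5 × 10^-5 M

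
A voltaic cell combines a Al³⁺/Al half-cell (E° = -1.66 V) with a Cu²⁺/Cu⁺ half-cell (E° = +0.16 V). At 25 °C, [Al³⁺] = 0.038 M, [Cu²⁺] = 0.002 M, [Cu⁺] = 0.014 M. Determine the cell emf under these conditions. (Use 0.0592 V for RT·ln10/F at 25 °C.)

1.80 V

The Cu²⁺/Cu⁺ couple has the higher reduction potential and acts as the cathode, so E°_cell = +0.16 − (-1.66) = 1.82 V.
Balancing electrons gives n = 3; the reaction quotient is Q = [Al³⁺]·[Cu⁺]^3/[Cu²⁺]^3 = 13.0.
At 25 °C, E = E° − (0.0592/n) log Q = 1.82 − (0.0592/3)(1.115) = 1.820 − 0.022 = 1.798 V.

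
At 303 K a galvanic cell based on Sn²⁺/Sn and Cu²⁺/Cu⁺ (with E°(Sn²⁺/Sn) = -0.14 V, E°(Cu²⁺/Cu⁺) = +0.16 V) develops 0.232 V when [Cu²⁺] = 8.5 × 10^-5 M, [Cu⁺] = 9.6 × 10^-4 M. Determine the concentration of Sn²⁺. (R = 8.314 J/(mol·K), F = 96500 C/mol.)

From the Nernst equation, ln Q = nF(E° − E)/RT = 2×96500×(0.30 − 0.232)/(8.314×303) = 5.210, so Q = 183.
With Q = [Sn²⁺]·[Cu⁺]^2/[Cu²⁺]^2 and the known concentrations, [Sn²⁺] in the numerator gives [Sn²⁺] = 1.4 M.

1.4 M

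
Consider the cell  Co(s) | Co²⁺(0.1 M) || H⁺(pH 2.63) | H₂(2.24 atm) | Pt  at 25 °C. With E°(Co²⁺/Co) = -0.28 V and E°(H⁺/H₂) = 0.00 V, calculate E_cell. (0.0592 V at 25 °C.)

0.14 V

The hydrogen couple is the cathode, so E°_cell = 0.28 V; n = 2.
[H⁺] = 10^(−2.63) = 0.0023 M, and Q = [Co²⁺]·P(H₂) / [H⁺]^2 = 4.08 × 10^4.
E = E° − (0.0592/2) log Q = 0.28 − (0.0592/2)(4.610) = 0.144 V.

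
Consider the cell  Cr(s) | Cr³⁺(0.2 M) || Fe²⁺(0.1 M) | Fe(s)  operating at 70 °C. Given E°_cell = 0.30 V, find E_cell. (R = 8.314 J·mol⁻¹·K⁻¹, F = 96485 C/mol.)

0.282 V

Balancing electrons gives n = 6; the reaction quotient is Q = [Cr³⁺]^2/[Fe²⁺]^3 = 40.0.
E = E° − (RT/nF) ln Q = 0.30 − (8.314×343)/(6×96485) × (3.689) = 0.300 − 0.018 = 0.282 V.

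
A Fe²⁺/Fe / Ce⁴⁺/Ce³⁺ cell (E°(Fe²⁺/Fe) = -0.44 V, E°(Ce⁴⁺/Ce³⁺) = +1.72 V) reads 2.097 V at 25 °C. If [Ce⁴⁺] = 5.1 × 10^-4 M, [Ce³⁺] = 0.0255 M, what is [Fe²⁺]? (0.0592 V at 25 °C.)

0.054 M

From the Nernst equation, log Q = n(E° − E)/0.0592 = 2(2.16 − 2.097)/0.0592 = 2.128, so Q = 134.
With Q = [Fe²⁺]·[Ce³⁺]^2/[Ce⁴⁺]^2 and the known concentrations, [Fe²⁺] in the numerator gives [Fe²⁺] = 0.054 M.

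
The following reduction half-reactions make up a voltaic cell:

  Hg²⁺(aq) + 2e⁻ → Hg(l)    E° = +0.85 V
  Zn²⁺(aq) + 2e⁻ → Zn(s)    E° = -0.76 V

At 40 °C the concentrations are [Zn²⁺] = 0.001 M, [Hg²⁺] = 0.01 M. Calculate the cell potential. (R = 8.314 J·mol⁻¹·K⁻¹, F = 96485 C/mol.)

1.64 V

The Hg²⁺/Hg couple has the higher reduction potential and acts as the cathode, so E°_cell = +0.85 − (-0.76) = 1.61 V.
Balancing electrons gives n = 2; the reaction quotient is Q = [Zn²⁺]/[Hg²⁺] = 0.100.
E = E° − (RT/nF) ln Q = 1.61 − (8.314×313)/(2×96485) × (-2.303) = 1.610 + 0.031 = 1.641 V.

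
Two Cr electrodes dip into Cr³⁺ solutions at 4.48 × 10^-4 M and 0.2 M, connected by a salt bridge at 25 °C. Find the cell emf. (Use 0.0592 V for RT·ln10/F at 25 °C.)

Both half-cells are Cr³⁺/Cr, so E°_cell = 0. The concentrated side is the cathode; the cell reaction moves Cr³⁺ from high to low concentration with n = 3.
Q = [Cr³⁺]_dilute/[Cr³⁺]_conc = 4.48 × 10^-4/0.2 = 0.00224.
E = 0 − (0.0592/3) log Q = −(0.0592/3)(-2.650) = 0.0523 V.

0.052 V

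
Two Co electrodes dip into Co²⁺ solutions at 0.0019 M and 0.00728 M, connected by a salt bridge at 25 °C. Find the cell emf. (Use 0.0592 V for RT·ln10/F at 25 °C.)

0.017 V

Both half-cells are Co²⁺/Co, so E°_cell = 0. The concentrated side is the cathode; the cell reaction moves Co²⁺ from high to low concentration with n = 2.
Q = [Co²⁺]_dilute/[Co²⁺]_conc = 0.0019/0.00728 = 0.261.
E = 0 − (0.0592/2) log Q = −(0.0592/2)(-0.583) = 0.0173 V.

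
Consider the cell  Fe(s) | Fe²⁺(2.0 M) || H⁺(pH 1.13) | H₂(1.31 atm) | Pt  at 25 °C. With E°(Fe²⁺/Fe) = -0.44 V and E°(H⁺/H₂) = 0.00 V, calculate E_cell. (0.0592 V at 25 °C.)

The hydrogen couple is the cathode, so E°_cell = 0.44 V; n = 2.
[H⁺] = 10^(−1.13) = 0.074 M, and Q = [Fe²⁺]·P(H₂) / [H⁺]^2 = 477.
E = E° − (0.0592/2) log Q = 0.44 − (0.0592/2)(2.678) = 0.361 V.

0.36 V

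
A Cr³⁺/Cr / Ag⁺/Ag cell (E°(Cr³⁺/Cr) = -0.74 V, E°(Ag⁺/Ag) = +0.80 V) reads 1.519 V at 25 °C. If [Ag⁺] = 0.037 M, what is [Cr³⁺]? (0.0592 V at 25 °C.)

From the Nernst equation, log Q = n(E° − E)/0.0592 = 3(1.54 − 1.519)/0.0592 = 1.064, so Q = 11.6.
With Q = [Cr³⁺]/[Ag⁺]^3 and the known concentrations, [Cr³⁺] in the numerator gives [Cr³⁺] = 5.9 × 10^-4 M.

5.9 × 10^-4 M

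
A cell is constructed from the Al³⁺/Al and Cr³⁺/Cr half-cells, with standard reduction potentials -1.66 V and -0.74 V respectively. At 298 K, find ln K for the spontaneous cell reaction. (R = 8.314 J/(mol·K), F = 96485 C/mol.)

ln K = 107.5

E°_cell = -0.74 − (-1.66) = 0.92 V, with n = 3 electrons transferred.
At equilibrium E = 0, so the Nernst equation gives ln K = nFE°/RT = (3)(96485)(0.92)/((8.314)(298)) = 107.48.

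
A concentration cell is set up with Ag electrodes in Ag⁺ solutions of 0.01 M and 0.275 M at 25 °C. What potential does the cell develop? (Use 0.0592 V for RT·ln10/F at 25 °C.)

0.085 V

Both half-cells are Ag⁺/Ag, so E°_cell = 0. The concentrated side is the cathode; the cell reaction moves Ag⁺ from high to low concentration with n = 1.
Q = [Ag⁺]_dilute/[Ag⁺]_conc = 0.01/0.275 = 0.0364.
E = 0 − (0.0592/1) log Q = −(0.0592/1)(-1.439) = 0.0852 V.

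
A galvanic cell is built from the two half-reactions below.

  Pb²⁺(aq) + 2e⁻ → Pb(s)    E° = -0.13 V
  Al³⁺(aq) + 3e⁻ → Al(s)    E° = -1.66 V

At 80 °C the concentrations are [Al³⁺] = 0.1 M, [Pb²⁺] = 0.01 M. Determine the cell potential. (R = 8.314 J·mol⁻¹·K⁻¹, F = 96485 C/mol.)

The Pb²⁺/Pb couple has the higher reduction potential and acts as the cathode, so E°_cell = -0.13 − (-1.66) = 1.53 V.
Balancing electrons gives n = 6; the reaction quotient is Q = [Al³⁺]^2/[Pb²⁺]^3 = 1 × 10^4.
E = E° − (RT/nF) ln Q = 1.53 − (8.314×353)/(6×96485) × (9.210) = 1.530 − 0.047 = 1.483 V.

1.48 V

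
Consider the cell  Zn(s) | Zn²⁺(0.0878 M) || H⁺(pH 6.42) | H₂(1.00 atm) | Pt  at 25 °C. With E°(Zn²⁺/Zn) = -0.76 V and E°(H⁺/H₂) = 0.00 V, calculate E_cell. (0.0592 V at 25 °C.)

0.41 V

The hydrogen couple is the cathode, so E°_cell = 0.76 V; n = 2.
[H⁺] = 10^(−6.42) = 3.8 × 10^-7 M, and Q = [Zn²⁺]·P(H₂) / [H⁺]^2 = 6.07 × 10^11.
E = E° − (0.0592/2) log Q = 0.76 − (0.0592/2)(11.783) = 0.411 V.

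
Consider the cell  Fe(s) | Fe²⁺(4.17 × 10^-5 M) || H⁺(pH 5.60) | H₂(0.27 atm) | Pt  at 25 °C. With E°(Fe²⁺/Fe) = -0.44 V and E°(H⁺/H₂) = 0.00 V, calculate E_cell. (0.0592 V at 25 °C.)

The hydrogen couple is the cathode, so E°_cell = 0.44 V; n = 2.
[H⁺] = 10^(−5.60) = 2.5 × 10^-6 M, and Q = [Fe²⁺]·P(H₂) / [H⁺]^2 = 1.78 × 10^6.
E = E° − (0.0592/2) log Q = 0.44 − (0.0592/2)(6.251) = 0.255 V.

0.25 V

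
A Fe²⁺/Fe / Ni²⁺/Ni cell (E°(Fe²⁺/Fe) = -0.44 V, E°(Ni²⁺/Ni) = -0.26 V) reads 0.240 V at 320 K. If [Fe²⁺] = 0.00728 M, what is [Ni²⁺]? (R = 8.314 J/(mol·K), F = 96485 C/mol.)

From the Nernst equation, ln Q = nF(E° − E)/RT = 2×96485×(0.18 − 0.240)/(8.314×320) = -4.352, so Q = 0.0129.
With Q = [Fe²⁺]/[Ni²⁺] and the known concentrations, [Ni²⁺] in the denominator gives [Ni²⁺] = 0.57 M.

0.57 M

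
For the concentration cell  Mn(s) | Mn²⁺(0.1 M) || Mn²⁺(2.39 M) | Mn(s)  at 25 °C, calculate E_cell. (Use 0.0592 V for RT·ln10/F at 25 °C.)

Both half-cells are Mn²⁺/Mn, so E°_cell = 0. The concentrated side is the cathode; the cell reaction moves Mn²⁺ from high to low concentration with n = 2.
Q = [Mn²⁺]_dilute/[Mn²⁺]_conc = 0.1/2.39 = 0.0418.
E = 0 − (0.0592/2) log Q = −(0.0592/2)(-1.378) = 0.0408 V.

0.041 V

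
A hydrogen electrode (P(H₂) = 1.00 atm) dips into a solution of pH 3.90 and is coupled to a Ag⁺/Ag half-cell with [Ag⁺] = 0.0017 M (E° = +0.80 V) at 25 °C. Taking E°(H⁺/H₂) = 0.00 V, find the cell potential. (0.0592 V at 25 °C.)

The Ag⁺/Ag couple is the cathode, so E°_cell = 0.80 V; n = 2.
[H⁺] = 10^(−3.90) = 1.3 × 10^-4 M, and Q = [H⁺]^2 / ([Ag⁺]^2·P(H₂)) = 0.00548.
E = E° − (0.0592/2) log Q = 0.80 − (0.0592/2)(-2.261) = 0.867 V.

0.87 V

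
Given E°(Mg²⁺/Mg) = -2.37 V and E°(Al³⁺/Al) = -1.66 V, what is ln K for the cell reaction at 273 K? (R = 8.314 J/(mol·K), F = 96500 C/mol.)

ln K = 181.1

E°_cell = -1.66 − (-2.37) = 0.71 V, with n = 6 electrons transferred.
At equilibrium E = 0, so the Nernst equation gives ln K = nFE°/RT = (6)(96500)(0.71)/((8.314)(273)) = 181.12.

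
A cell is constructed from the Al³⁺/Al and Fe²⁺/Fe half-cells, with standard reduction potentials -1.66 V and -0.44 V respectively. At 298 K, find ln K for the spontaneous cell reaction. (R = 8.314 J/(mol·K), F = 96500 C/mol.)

ln K = 285.1

E°_cell = -0.44 − (-1.66) = 1.22 V, with n = 6 electrons transferred.
At equilibrium E = 0, so the Nernst equation gives ln K = nFE°/RT = (6)(96500)(1.22)/((8.314)(298)) = 285.11.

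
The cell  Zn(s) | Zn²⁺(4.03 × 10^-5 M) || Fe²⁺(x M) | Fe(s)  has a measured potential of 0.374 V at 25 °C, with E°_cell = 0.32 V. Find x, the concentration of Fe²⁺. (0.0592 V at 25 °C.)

0.0027 M

From the Nernst equation, log Q = n(E° − E)/0.0592 = 2(0.32 − 0.374)/0.0592 = -1.824, so Q = 0.0150.
With Q = [Zn²⁺]/[Fe²⁺] and the known concentrations, [Fe²⁺] in the denominator gives [Fe²⁺] = 0.0027 M.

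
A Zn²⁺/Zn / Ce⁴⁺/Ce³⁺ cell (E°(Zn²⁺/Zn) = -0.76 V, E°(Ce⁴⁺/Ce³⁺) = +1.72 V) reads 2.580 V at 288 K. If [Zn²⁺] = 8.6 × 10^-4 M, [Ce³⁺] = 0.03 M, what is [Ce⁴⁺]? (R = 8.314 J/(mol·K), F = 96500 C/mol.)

From the Nernst equation, ln Q = nF(E° − E)/RT = 2×96500×(2.48 − 2.580)/(8.314×288) = -8.060, so Q = 3.16 × 10^-4.
With Q = [Zn²⁺]·[Ce³⁺]^2/[Ce⁴⁺]^2 and the known concentrations, [Ce⁴⁺]^2 in the denominator gives [Ce⁴⁺] = 0.05 M.

0.05 M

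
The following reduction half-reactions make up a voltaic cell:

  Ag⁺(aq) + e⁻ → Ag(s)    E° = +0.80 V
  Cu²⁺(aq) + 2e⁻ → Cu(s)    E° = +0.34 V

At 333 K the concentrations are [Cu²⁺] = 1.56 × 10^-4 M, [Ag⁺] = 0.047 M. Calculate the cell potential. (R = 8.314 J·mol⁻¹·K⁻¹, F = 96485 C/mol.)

The Ag⁺/Ag couple has the higher reduction potential and acts as the cathode, so E°_cell = +0.80 − (+0.34) = 0.46 V.
Balancing electrons gives n = 2; the reaction quotient is Q = [Cu²⁺]/[Ag⁺]^2 = 0.0706.
E = E° − (RT/nF) ln Q = 0.46 − (8.314×333)/(2×96485) × (-2.650) = 0.460 + 0.038 = 0.498 V.

0.498 V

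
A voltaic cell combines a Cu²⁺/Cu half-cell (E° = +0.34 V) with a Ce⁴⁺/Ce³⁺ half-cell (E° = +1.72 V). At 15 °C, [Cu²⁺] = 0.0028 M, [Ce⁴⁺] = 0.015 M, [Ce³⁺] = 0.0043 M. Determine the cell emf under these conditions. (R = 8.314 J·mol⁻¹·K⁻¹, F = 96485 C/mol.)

The Ce⁴⁺/Ce³⁺ couple has the higher reduction potential and acts as the cathode, so E°_cell = +1.72 − (+0.34) = 1.38 V.
Balancing electrons gives n = 2; the reaction quotient is Q = [Cu²⁺]·[Ce³⁺]^2/[Ce⁴⁺]^2 = 2.3 × 10^-4.
E = E° − (RT/nF) ln Q = 1.38 − (8.314×288)/(2×96485) × (-8.377) = 1.380 + 0.104 = 1.484 V.

1.48 V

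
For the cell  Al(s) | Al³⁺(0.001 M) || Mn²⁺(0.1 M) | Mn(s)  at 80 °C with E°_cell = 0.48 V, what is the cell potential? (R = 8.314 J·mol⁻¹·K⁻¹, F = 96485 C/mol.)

0.515 V

Balancing electrons gives n = 6; the reaction quotient is Q = [Al³⁺]^2/[Mn²⁺]^3 = 0.00100.
E = E° − (RT/nF) ln Q = 0.48 − (8.314×353)/(6×96485) × (-6.908) = 0.480 + 0.035 = 0.515 V.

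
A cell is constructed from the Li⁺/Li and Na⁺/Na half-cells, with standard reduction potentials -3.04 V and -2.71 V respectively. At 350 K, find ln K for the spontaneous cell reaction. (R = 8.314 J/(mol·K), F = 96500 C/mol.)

ln K = 10.9

E°_cell = -2.71 − (-3.04) = 0.33 V, with n = 1 electron transferred.
At equilibrium E = 0, so the Nernst equation gives ln K = nFE°/RT = (1)(96500)(0.33)/((8.314)(350)) = 10.94.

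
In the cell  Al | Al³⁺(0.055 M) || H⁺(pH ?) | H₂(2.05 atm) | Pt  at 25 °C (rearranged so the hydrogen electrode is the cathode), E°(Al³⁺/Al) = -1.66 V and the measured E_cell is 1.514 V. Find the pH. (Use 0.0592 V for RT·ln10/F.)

E°_cell = 1.66 V and n = 6.
log Q = n(E° − E)/0.0592 = 6×(1.66 − 1.514)/0.0592 = 14.797.
With Q = [Al³⁺]^2·P(H₂)^3 / [H⁺]^6, solving for [H⁺] gives log[H⁺] = -2.730, so pH = 2.73.

pH = 2.73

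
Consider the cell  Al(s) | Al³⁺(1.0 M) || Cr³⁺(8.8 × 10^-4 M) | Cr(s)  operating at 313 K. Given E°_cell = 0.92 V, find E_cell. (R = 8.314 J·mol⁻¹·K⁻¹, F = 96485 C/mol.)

0.857 V

Balancing electrons gives n = 3; the reaction quotient is Q = [Al³⁺]/[Cr³⁺] = 1140.
E = E° − (RT/nF) ln Q = 0.92 − (8.314×313)/(3×96485) × (7.036) = 0.920 − 0.063 = 0.857 V.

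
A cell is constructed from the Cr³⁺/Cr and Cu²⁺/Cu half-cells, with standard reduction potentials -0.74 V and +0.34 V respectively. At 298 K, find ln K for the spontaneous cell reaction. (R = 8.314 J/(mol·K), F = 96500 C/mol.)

ln K = 252.4

E°_cell = +0.34 − (-0.74) = 1.08 V, with n = 6 electrons transferred.
At equilibrium E = 0, so the Nernst equation gives ln K = nFE°/RT = (6)(96500)(1.08)/((8.314)(298)) = 252.39.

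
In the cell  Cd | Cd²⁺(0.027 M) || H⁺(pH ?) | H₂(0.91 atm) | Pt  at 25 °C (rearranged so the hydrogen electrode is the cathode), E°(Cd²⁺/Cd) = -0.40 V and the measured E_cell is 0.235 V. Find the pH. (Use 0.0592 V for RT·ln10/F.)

pH = 3.59

E°_cell = 0.40 V and n = 2.
log Q = n(E° − E)/0.0592 = 2×(0.40 − 0.235)/0.0592 = 5.574.
With Q = [Cd²⁺]·P(H₂) / [H⁺]^2, solving for [H⁺] gives log[H⁺] = -3.592, so pH = 3.59.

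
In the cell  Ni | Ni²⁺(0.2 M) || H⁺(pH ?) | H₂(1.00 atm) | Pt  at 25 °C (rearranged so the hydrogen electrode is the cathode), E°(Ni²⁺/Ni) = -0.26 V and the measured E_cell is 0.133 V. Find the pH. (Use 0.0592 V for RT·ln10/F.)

pH = 2.49

E°_cell = 0.26 V and n = 2.
log Q = n(E° − E)/0.0592 = 2×(0.26 − 0.133)/0.0592 = 4.291.
With Q = [Ni²⁺]·P(H₂) / [H⁺]^2, solving for [H⁺] gives log[H⁺] = -2.495, so pH = 2.49.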